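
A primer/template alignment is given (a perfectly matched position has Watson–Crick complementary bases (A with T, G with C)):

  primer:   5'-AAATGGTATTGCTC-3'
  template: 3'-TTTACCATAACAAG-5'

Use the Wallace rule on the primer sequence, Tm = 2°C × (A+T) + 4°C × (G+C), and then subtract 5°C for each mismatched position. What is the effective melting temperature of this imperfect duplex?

33°C

Primer base counts: A=4, T=5, G=3, C=2 → A+T=9, G+C=5
Perfect-match Tm = 2(9) + 4(5) = 18 + 20 = 38°C
Mismatches (positions where the bases are not complementary): 1 (at position 12)
Effective Tm = 38 − 1×5 = 38 − 5 = 33°C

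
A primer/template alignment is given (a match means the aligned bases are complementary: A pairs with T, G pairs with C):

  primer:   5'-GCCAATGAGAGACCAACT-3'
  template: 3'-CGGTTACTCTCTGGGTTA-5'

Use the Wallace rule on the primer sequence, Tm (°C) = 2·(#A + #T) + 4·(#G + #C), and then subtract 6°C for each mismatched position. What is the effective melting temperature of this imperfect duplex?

Primer base counts: A=7, T=2, G=4, C=5 → A+T=9, G+C=9
Perfect-match Tm = 2(9) + 4(9) = 18 + 36 = 54°C
Mismatches (positions where the bases are not complementary): 2 (at positions 15, 17)
Effective Tm = 54 − 2×6 = 54 − 12 = 42°C

42°C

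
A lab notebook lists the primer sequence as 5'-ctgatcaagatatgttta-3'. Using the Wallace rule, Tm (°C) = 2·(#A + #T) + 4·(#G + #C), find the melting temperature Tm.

46°C

Counting bases: A=6, T=7, G=3, C=2
AT pairs contribute 13, GC pairs contribute 5.
Tm = 4·5 + 2·13 = 20 + 26 = 46°C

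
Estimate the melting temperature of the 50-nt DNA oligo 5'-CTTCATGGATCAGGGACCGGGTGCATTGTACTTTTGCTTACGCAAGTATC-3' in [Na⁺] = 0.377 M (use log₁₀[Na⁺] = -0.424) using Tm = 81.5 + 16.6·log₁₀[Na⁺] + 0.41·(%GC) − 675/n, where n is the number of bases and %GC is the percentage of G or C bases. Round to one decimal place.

80.6°C

Length n = 50. Base counts: C=11, A=10, G=13, T=16
G+C = 24, so %GC = 24/50 × 100 = 48%
Salt term: 16.6 × (-0.424) = -7.038
GC term: 0.41 × 48 = 19.68; length term: −675/50 = −13.5
Tm = 81.5 + (-7.038) + 19.68 − 13.5 = 80.642 → 80.6°C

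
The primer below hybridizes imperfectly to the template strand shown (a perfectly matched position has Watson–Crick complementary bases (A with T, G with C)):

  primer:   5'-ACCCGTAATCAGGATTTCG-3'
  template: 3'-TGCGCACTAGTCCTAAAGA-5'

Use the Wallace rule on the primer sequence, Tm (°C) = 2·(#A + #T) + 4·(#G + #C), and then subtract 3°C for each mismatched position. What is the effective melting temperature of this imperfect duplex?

Primer base counts: A=5, T=5, G=4, C=5 → A+T=10, G+C=9
Perfect-match Tm = 2(10) + 4(9) = 20 + 36 = 56°C
Mismatches (positions where the bases are not complementary): 3 (at positions 3, 7, 19)
Effective Tm = 56 − 3×3 = 56 − 9 = 47°C

47°C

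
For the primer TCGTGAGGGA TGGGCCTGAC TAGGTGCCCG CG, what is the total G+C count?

22

Counting bases: G=14, C=8, T=6, A=4
Total G or C: 14 + 8 = 22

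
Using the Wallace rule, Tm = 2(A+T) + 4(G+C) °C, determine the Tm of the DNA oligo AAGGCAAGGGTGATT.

T=3, G=6, C=1, A=5
So N_AT = 8 and N_GC = 7.
Tm = 2×8 + 4×7 = 44°C

44°C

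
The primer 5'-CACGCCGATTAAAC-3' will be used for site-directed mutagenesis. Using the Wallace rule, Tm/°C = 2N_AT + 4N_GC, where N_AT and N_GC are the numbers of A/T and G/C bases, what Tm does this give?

42°C

Counting bases: A=5, T=2, G=2, C=5
AT pairs contribute 7, GC pairs contribute 7.
Tm = 2×7 + 4×7 = 42°C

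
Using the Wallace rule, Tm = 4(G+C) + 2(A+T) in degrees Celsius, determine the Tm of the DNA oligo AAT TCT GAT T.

24°C

T=5, G=1, C=1, A=3
AT pairs contribute 8, GC pairs contribute 2.
Tm = 2×8 + 4×2 = 24°C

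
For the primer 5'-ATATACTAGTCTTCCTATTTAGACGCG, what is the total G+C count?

10

Scanning the sequence gives G=4, C=6, T=10, A=7.
G+C = 4 + 6 = 10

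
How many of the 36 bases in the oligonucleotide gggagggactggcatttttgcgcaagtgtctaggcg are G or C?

G=15, A=6, C=6, T=9
G+C = 15 + 6 = 21

21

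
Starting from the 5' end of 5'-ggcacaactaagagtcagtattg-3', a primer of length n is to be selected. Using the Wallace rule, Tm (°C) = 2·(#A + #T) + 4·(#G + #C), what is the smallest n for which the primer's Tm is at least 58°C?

First 19 bases: GGCACAACTAAGAGTCAGT → Tm = 56°C (< 58°C)
First 20 bases: GGCACAACTAAGAGTCAGTA → Tm = 58°C (≥ 58°C)
Each additional base adds 2°C (A/T) or 4°C (G/C), so Tm is non-decreasing in n; n = 20 is the first length to reach 58°C.

n = 20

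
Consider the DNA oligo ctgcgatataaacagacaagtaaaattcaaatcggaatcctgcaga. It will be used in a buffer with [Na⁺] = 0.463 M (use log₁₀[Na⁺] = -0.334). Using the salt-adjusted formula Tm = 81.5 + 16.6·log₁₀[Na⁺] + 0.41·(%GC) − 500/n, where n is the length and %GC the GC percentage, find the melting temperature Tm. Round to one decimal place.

80.2°C

Length n = 46. Scanning the sequence gives C=9, G=8, A=20, T=9.
G+C = 17, so %GC = 17/46 × 100 = 36.957%
Salt term: 16.6 × (-0.334) = -5.544
GC term: 0.41 × 36.957 = 15.152; length term: −500/46 = −10.87
Tm = 81.5 + (-5.544) + 15.152 − 10.87 = 80.238 → 80.2°C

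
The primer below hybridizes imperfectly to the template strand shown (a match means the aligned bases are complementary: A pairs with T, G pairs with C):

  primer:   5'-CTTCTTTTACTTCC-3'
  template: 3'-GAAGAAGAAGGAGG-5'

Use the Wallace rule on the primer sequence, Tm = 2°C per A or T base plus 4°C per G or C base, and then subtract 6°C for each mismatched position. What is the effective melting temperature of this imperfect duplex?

20°C

Primer base counts: A=1, T=8, G=0, C=5 → A+T=9, G+C=5
Perfect-match Tm = 2(9) + 4(5) = 18 + 20 = 38°C
Mismatches (positions where the bases are not complementary): 3 (at positions 7, 9, 11)
Effective Tm = 38 − 3×6 = 38 − 18 = 20°C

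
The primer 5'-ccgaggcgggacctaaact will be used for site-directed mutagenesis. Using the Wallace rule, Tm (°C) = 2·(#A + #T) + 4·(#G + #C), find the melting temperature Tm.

62°C

G=6, T=2, C=6, A=5
A+T = 7, G+C = 12
Tm = 4·12 + 2·7 = 48 + 14 = 62°C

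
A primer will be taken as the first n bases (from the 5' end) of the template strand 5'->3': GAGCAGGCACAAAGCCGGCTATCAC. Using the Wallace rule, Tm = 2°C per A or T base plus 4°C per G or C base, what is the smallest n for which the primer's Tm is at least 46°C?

First 14 bases: GAGCAGGCACAAAG → Tm = 44°C (< 46°C)
First 15 bases: GAGCAGGCACAAAGC → Tm = 48°C (≥ 46°C)
Since every base adds ≥2°C, Tm only increases with n, so the threshold is first crossed at n = 15.

n = 15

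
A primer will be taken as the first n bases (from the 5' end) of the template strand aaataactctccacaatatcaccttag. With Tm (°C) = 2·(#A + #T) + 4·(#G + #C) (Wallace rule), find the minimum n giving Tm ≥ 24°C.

n = 10

First 9 bases: AAATAACTC → Tm = 22°C (< 24°C)
First 10 bases: AAATAACTCT → Tm = 24°C (≥ 24°C)
Each additional base adds 2°C (A/T) or 4°C (G/C), so Tm is non-decreasing in n; n = 10 is the first length to reach 24°C.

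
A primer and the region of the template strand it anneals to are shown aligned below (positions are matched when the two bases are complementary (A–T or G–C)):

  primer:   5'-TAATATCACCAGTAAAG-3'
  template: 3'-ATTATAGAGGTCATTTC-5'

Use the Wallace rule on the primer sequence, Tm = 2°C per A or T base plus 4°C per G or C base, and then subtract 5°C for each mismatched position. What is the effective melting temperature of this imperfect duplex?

Primer base counts: A=8, T=4, G=2, C=3 → A+T=12, G+C=5
Perfect-match Tm = 2(12) + 4(5) = 24 + 20 = 44°C
Mismatches (positions where the bases are not complementary): 1 (at position 8)
Effective Tm = 44 − 1×5 = 44 − 5 = 39°C

39°C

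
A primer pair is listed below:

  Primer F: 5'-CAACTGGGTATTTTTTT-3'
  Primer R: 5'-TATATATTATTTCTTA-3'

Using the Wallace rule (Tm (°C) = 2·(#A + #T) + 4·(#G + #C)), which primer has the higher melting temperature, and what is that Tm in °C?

Primer F, 44°C

Primer F: A+T=12, G+C=5 → Tm = 2(12)+4(5) = 44°C
Primer R: A+T=15, G+C=1 → Tm = 2(15)+4(1) = 34°C
44°C vs 34°C → primer F is higher.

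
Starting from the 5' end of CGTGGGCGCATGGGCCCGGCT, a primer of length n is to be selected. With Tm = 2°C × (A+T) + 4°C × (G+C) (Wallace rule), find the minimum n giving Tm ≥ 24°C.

First 6 bases: CGTGGG → Tm = 22°C (< 24°C)
First 7 bases: CGTGGGC → Tm = 26°C (≥ 24°C)
Each additional base adds 2°C (A/T) or 4°C (G/C), so Tm is non-decreasing in n; n = 7 is the first length to reach 24°C.

n = 7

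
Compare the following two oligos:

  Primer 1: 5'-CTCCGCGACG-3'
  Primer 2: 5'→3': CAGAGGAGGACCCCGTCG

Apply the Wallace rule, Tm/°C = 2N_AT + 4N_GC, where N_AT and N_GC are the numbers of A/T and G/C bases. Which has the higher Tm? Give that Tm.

Primer 2, 62°C

Primer 1: A+T=2, G+C=8 → Tm = 2(2)+4(8) = 36°C
Primer 2: A+T=5, G+C=13 → Tm = 2(5)+4(13) = 62°C
36°C vs 62°C → primer 2 is higher.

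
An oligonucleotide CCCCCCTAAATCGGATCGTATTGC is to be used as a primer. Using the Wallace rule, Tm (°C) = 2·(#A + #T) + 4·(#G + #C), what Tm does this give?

74°C

Scanning the sequence gives A=5, T=6, G=4, C=9.
A+T = 11, G+C = 13
Tm = 2(11) + 4(13) = 22 + 52 = 74°C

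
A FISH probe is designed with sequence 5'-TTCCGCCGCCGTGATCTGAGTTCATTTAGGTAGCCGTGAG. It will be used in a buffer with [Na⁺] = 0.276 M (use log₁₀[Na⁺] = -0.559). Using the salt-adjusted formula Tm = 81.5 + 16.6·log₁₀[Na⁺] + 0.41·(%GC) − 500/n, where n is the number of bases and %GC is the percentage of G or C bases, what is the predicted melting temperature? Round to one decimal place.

Length n = 40. Counting bases: G=12, C=10, T=12, A=6
G+C = 22, so %GC = 22/40 × 100 = 55%
Salt term: 16.6 × (-0.559) = -9.279
GC term: 0.41 × 55 = 22.55; length term: −500/40 = −12.5
Tm = 81.5 + (-9.279) + 22.55 − 12.5 = 82.271 → 82.3°C

82.3°C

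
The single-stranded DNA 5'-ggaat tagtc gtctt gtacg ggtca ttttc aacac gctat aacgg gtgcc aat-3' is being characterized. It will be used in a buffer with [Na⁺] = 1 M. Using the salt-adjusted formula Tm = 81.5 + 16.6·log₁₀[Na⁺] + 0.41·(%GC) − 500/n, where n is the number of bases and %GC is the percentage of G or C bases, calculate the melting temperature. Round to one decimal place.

90.6°C

Length n = 53. Base counts: A=13, T=16, G=13, C=11
G+C = 24, so %GC = 24/53 × 100 = 45.283%
Salt term: 16.6 × (0) = 0
GC term: 0.41 × 45.283 = 18.566; length term: −500/53 = −9.434
Tm = 81.5 + (0) + 18.566 − 9.434 = 90.632 → 90.6°C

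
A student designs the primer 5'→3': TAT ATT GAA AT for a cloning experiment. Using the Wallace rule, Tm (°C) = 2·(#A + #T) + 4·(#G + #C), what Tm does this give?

24°C

Counting bases: T=5, A=5, C=0, G=1
So N_AT = 10 and N_GC = 1.
Tm = 2×10 + 4×1 = 24°C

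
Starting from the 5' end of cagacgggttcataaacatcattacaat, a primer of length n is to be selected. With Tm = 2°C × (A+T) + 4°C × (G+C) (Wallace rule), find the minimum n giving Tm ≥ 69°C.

First 24 bases: CAGACGGGTTCATAAACATCATTA → Tm = 66°C (< 69°C)
First 25 bases: CAGACGGGTTCATAAACATCATTAC → Tm = 70°C (≥ 69°C)
Each additional base adds 2°C (A/T) or 4°C (G/C), so Tm is non-decreasing in n; n = 25 is the first length to reach 69°C.

n = 25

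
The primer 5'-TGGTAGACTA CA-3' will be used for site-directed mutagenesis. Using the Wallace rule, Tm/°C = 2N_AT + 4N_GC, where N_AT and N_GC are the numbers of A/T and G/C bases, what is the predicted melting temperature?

34°C

Counting bases: C=2, G=3, T=3, A=4
So N_AT = 7 and N_GC = 5.
Tm = 2×7 + 4×5 = 34°C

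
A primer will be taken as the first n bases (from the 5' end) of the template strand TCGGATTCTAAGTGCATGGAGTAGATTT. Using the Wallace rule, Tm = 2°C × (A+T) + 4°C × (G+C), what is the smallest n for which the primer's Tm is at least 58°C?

First 19 bases: TCGGATTCTAAGTGCATGG → Tm = 56°C (< 58°C)
First 20 bases: TCGGATTCTAAGTGCATGGA → Tm = 58°C (≥ 58°C)
Each additional base adds 2°C (A/T) or 4°C (G/C), so Tm is non-decreasing in n; n = 20 is the first length to reach 58°C.

n = 20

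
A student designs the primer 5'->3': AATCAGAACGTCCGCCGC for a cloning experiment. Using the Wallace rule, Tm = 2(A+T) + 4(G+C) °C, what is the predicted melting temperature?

Base counts: C=7, T=2, A=5, G=4
AT pairs contribute 7, GC pairs contribute 11.
Tm = 4·11 + 2·7 = 44 + 14 = 58°C

58°C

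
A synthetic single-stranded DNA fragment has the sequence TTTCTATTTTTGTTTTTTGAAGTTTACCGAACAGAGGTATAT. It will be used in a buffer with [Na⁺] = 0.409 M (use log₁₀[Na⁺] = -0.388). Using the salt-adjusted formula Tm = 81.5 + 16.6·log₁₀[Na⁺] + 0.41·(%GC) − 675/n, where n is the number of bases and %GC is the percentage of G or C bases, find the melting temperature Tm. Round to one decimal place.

Length n = 42. Counting bases: G=7, T=21, C=4, A=10
G+C = 11, so %GC = 11/42 × 100 = 26.19%
Salt term: 16.6 × (-0.388) = -6.441
GC term: 0.41 × 26.19 = 10.738; length term: −675/42 = −16.071
Tm = 81.5 + (-6.441) + 10.738 − 16.071 = 69.726 → 69.7°C

69.7°C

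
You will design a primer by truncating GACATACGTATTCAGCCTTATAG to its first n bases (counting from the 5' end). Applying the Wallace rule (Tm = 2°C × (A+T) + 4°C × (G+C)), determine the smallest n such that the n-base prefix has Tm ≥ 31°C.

n = 12

First 11 bases: GACATACGTAT → Tm = 30°C (< 31°C)
First 12 bases: GACATACGTATT → Tm = 32°C (≥ 31°C)
Each additional base adds 2°C (A/T) or 4°C (G/C), so Tm is non-decreasing in n; n = 12 is the first length to reach 31°C.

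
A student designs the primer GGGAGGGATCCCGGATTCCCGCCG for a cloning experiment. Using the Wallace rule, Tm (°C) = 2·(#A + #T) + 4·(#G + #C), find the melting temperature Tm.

Base counts: C=8, T=3, A=3, G=10
So N_AT = 6 and N_GC = 18.
Tm = 2(6) + 4(18) = 12 + 72 = 84°C

84°C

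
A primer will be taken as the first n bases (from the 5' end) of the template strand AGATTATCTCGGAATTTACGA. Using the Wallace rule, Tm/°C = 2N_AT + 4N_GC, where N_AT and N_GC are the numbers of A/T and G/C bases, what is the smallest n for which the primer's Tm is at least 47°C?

First 18 bases: AGATTATCTCGGAATTTA → Tm = 46°C (< 47°C)
First 19 bases: AGATTATCTCGGAATTTAC → Tm = 50°C (≥ 47°C)
Since every base adds ≥2°C, Tm only increases with n, so the threshold is first crossed at n = 19.

n = 19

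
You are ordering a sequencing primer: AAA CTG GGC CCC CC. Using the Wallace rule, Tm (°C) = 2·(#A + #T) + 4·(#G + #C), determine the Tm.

Scanning the sequence gives A=3, G=3, T=1, C=7.
AT pairs contribute 4, GC pairs contribute 10.
Tm = 2×4 + 4×10 = 48°C

48°C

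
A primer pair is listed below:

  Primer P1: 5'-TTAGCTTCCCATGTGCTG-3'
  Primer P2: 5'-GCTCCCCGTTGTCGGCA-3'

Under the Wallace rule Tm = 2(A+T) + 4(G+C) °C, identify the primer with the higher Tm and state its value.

Primer P1: A+T=9, G+C=9 → Tm = 2(9)+4(9) = 54°C
Primer P2: A+T=5, G+C=12 → Tm = 2(5)+4(12) = 58°C
54°C vs 58°C → primer P2 is higher.

Primer P2, 58°C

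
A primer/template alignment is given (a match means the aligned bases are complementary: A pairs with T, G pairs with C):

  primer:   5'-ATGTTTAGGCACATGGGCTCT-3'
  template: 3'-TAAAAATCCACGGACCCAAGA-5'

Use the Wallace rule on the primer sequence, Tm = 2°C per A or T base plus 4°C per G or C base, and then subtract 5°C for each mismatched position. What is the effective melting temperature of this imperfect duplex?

37°C

Primer base counts: A=4, T=7, G=6, C=4 → A+T=11, G+C=10
Perfect-match Tm = 2(11) + 4(10) = 22 + 40 = 62°C
Mismatches (positions where the bases are not complementary): 5 (at positions 3, 10, 11, 13, 18)
Effective Tm = 62 − 5×5 = 62 − 25 = 37°C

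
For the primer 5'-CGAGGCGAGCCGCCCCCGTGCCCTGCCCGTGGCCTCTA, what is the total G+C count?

30

Counting bases: A=3, T=5, C=18, G=12
G+C = 12 + 18 = 30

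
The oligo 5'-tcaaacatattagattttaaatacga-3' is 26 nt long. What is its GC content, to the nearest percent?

T=9, A=12, G=2, C=3
G+C = 2 + 3 = 5 out of 26 bases
%GC = 5/26 × 100 = 19.23% ≈ 19%

19%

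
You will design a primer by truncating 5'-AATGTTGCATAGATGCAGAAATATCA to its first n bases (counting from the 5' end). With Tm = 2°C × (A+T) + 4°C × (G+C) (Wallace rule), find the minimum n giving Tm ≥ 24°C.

First 8 bases: AATGTTGC → Tm = 22°C (< 24°C)
First 9 bases: AATGTTGCA → Tm = 24°C (≥ 24°C)
Since every base adds ≥2°C, Tm only increases with n, so the threshold is first crossed at n = 9.

n = 9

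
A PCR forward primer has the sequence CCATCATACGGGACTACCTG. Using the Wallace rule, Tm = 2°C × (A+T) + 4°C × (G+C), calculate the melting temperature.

A=5, G=4, T=4, C=7
So N_AT = 9 and N_GC = 11.
Tm = 2(9) + 4(11) = 18 + 44 = 62°C

62°C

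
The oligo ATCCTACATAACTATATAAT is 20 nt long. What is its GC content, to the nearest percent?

Base counts: G=0, T=7, C=4, A=9
G+C = 0 + 4 = 4 out of 20 bases
%GC = 4/20 × 100 = 20% ≈ 20%

20%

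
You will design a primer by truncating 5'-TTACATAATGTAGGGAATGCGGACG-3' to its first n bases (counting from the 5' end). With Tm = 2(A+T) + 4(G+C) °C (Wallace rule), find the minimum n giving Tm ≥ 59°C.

First 21 bases: TTACATAATGTAGGGAATGCG → Tm = 58°C (< 59°C)
First 22 bases: TTACATAATGTAGGGAATGCGG → Tm = 62°C (≥ 59°C)
Each additional base adds 2°C (A/T) or 4°C (G/C), so Tm is non-decreasing in n; n = 22 is the first length to reach 59°C.

n = 22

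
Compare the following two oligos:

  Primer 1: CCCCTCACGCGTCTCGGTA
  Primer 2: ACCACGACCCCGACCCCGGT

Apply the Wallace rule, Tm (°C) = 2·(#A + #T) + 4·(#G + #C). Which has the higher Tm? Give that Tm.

Primer 2, 70°C

Primer 1: A+T=6, G+C=13 → Tm = 2(6)+4(13) = 64°C
Primer 2: A+T=5, G+C=15 → Tm = 2(5)+4(15) = 70°C
64°C vs 70°C → primer 2 is higher.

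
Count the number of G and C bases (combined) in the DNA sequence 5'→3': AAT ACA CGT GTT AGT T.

5

Counting bases: A=5, T=6, G=3, C=2
G+C = 3 + 2 = 5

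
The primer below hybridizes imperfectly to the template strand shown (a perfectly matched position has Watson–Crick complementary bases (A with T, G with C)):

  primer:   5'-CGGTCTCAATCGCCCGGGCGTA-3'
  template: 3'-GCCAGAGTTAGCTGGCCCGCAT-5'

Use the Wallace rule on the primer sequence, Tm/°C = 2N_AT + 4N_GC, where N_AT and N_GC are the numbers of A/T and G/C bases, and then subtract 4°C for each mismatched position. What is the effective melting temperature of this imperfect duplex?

Primer base counts: A=3, T=4, G=7, C=8 → A+T=7, G+C=15
Perfect-match Tm = 2(7) + 4(15) = 14 + 60 = 74°C
Mismatches (positions where the bases are not complementary): 1 (at position 13)
Effective Tm = 74 − 1×4 = 74 − 4 = 70°C

70°C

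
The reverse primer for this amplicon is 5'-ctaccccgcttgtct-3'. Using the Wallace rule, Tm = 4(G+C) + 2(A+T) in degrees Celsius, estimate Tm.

48°C

G=2, T=5, A=1, C=7
So N_AT = 6 and N_GC = 9.
Tm = 4·9 + 2·6 = 36 + 12 = 48°C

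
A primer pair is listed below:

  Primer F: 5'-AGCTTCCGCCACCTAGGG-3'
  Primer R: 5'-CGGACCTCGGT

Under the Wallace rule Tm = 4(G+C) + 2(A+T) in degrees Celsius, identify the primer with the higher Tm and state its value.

Primer F, 60°C

Primer F: A+T=6, G+C=12 → Tm = 2(6)+4(12) = 60°C
Primer R: A+T=3, G+C=8 → Tm = 2(3)+4(8) = 38°C
60°C vs 38°C → primer F is higher.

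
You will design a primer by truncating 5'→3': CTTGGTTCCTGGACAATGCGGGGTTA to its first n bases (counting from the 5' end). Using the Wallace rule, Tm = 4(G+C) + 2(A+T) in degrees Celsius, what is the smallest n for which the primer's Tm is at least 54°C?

n = 18

First 17 bases: CTTGGTTCCTGGACAAT → Tm = 50°C (< 54°C)
First 18 bases: CTTGGTTCCTGGACAATG → Tm = 54°C (≥ 54°C)
Since every base adds ≥2°C, Tm only increases with n, so the threshold is first crossed at n = 18.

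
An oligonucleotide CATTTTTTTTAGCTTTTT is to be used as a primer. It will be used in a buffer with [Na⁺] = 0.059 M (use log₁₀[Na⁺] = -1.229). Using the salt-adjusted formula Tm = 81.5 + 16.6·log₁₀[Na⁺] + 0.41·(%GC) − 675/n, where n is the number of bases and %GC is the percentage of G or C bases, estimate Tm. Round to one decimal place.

30.4°C

Length n = 18. Scanning the sequence gives C=2, T=13, G=1, A=2.
G+C = 3, so %GC = 3/18 × 100 = 16.667%
Salt term: 16.6 × (-1.229) = -20.401
GC term: 0.41 × 16.667 = 6.833; length term: −675/18 = −37.5
Tm = 81.5 + (-20.401) + 6.833 − 37.5 = 30.432 → 30.4°C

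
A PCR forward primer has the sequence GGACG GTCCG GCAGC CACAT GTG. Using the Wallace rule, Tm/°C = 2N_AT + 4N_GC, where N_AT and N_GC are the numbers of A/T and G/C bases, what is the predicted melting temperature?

Scanning the sequence gives A=4, C=7, G=9, T=3.
A+T = 7, G+C = 16
Tm = 2×7 + 4×16 = 78°C

78°C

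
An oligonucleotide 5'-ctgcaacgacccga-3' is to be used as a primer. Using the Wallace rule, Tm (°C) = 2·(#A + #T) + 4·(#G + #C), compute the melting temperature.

Scanning the sequence gives C=6, T=1, A=4, G=3.
A+T = 5, G+C = 9
Tm = 4·9 + 2·5 = 36 + 10 = 46°C

46°C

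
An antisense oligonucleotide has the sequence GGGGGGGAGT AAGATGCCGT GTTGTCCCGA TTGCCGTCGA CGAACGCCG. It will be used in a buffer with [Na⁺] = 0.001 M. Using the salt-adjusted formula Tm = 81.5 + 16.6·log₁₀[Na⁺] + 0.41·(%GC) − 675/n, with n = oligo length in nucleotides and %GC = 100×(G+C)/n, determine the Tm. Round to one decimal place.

44.7°C

Length n = 49. Base counts: T=9, C=12, G=20, A=8
G+C = 32, so %GC = 32/49 × 100 = 65.306%
Salt term: 16.6 × (-3) = -49.8
GC term: 0.41 × 65.306 = 26.775; length term: −675/49 = −13.776
Tm = 81.5 + (-49.8) + 26.775 − 13.776 = 44.699 → 44.7°C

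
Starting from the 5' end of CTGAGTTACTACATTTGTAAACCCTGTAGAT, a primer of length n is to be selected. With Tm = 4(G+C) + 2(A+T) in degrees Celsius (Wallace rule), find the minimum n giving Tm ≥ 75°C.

First 27 bases: CTGAGTTACTACATTTGTAAACCCTGT → Tm = 74°C (< 75°C)
First 28 bases: CTGAGTTACTACATTTGTAAACCCTGTA → Tm = 76°C (≥ 75°C)
Since every base adds ≥2°C, Tm only increases with n, so the threshold is first crossed at n = 28.

n = 28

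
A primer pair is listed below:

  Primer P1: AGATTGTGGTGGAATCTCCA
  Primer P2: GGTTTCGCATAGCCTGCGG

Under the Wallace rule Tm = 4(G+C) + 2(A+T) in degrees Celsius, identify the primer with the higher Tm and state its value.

Primer P2, 62°C

Primer P1: A+T=11, G+C=9 → Tm = 2(11)+4(9) = 58°C
Primer P2: A+T=7, G+C=12 → Tm = 2(7)+4(12) = 62°C
58°C vs 62°C → primer P2 is higher.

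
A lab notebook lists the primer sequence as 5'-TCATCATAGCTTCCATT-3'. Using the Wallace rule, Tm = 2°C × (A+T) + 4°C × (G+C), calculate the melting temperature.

Base counts: G=1, A=4, T=7, C=5
AT pairs contribute 11, GC pairs contribute 6.
Tm = 2(11) + 4(6) = 22 + 24 = 46°C

46°C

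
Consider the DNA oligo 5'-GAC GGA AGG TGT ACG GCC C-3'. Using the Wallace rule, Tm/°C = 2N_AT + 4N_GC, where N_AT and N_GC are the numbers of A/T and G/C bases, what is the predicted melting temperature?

64°C

A=4, G=8, C=5, T=2
AT pairs contribute 6, GC pairs contribute 13.
Tm = 2(6) + 4(13) = 12 + 52 = 64°C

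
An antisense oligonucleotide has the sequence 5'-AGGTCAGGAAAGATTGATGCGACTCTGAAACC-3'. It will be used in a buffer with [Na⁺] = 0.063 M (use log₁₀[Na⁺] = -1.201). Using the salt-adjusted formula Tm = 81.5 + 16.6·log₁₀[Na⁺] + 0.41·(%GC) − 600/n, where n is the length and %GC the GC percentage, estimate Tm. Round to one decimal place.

62.0°C

Length n = 32. Scanning the sequence gives G=9, A=11, T=6, C=6.
G+C = 15, so %GC = 15/32 × 100 = 46.875%
Salt term: 16.6 × (-1.201) = -19.937
GC term: 0.41 × 46.875 = 19.219; length term: −600/32 = −18.75
Tm = 81.5 + (-19.937) + 19.219 − 18.75 = 62.032 → 62.0°C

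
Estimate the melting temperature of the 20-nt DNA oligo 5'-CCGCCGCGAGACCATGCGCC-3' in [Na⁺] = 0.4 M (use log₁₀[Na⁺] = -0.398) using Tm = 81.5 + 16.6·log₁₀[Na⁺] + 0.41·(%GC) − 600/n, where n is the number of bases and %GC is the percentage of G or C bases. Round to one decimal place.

77.7°C

Length n = 20. T=1, G=6, A=3, C=10
G+C = 16, so %GC = 16/20 × 100 = 80%
Salt term: 16.6 × (-0.398) = -6.607
GC term: 0.41 × 80 = 32.8; length term: −600/20 = −30
Tm = 81.5 + (-6.607) + 32.8 − 30 = 77.693 → 77.7°C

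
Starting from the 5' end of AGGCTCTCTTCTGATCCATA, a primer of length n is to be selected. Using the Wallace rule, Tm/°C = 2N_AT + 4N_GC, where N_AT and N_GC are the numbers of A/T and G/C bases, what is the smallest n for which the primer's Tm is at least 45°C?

n = 16

First 15 bases: AGGCTCTCTTCTGAT → Tm = 44°C (< 45°C)
First 16 bases: AGGCTCTCTTCTGATC → Tm = 48°C (≥ 45°C)
Since every base adds ≥2°C, Tm only increases with n, so the threshold is first crossed at n = 16.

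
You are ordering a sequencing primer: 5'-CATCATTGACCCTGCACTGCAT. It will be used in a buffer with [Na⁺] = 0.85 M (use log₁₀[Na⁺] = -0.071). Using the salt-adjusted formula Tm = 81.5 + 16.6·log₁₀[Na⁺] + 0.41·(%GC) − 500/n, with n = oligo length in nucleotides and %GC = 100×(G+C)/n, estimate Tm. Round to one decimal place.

78.1°C

Length n = 22. Scanning the sequence gives C=8, G=3, A=5, T=6.
G+C = 11, so %GC = 11/22 × 100 = 50%
Salt term: 16.6 × (-0.071) = -1.179
GC term: 0.41 × 50 = 20.5; length term: −500/22 = −22.727
Tm = 81.5 + (-1.179) + 20.5 − 22.727 = 78.094 → 78.1°C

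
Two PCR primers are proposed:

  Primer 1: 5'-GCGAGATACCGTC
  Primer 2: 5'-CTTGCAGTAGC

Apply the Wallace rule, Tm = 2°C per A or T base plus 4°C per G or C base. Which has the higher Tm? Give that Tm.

Primer 1, 42°C

Primer 1: A+T=5, G+C=8 → Tm = 2(5)+4(8) = 42°C
Primer 2: A+T=5, G+C=6 → Tm = 2(5)+4(6) = 34°C
42°C vs 34°C → primer 1 is higher.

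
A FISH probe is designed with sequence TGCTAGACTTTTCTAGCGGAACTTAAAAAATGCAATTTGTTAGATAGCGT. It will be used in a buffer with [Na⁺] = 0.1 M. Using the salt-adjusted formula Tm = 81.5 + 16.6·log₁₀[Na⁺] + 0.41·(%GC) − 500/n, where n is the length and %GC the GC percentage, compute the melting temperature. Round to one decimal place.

68.8°C

Length n = 50. Base counts: C=7, T=17, A=16, G=10
G+C = 17, so %GC = 17/50 × 100 = 34%
Salt term: 16.6 × (-1) = -16.6
GC term: 0.41 × 34 = 13.94; length term: −500/50 = −10
Tm = 81.5 + (-16.6) + 13.94 − 10 = 68.84 → 68.8°C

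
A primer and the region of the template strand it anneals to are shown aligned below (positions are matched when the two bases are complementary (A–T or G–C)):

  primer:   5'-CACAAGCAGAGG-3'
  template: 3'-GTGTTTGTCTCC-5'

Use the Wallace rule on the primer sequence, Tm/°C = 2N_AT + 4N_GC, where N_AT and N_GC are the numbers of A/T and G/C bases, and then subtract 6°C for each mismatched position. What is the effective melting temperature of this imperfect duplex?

Primer base counts: A=5, T=0, G=4, C=3 → A+T=5, G+C=7
Perfect-match Tm = 2(5) + 4(7) = 10 + 28 = 38°C
Mismatches (positions where the bases are not complementary): 1 (at position 6)
Effective Tm = 38 − 1×6 = 38 − 6 = 32°C

32°C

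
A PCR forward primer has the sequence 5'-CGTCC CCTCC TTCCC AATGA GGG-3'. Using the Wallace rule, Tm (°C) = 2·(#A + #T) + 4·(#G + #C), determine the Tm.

76°C

Scanning the sequence gives A=3, C=10, T=5, G=5.
So N_AT = 8 and N_GC = 15.
Tm = 2(8) + 4(15) = 16 + 60 = 76°C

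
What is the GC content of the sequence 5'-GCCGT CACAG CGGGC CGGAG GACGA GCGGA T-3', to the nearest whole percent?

Counting bases: G=14, C=9, T=2, A=6
G+C = 14 + 9 = 23 out of 31 bases
%GC = 23/31 × 100 = 74.19% ≈ 74%

74%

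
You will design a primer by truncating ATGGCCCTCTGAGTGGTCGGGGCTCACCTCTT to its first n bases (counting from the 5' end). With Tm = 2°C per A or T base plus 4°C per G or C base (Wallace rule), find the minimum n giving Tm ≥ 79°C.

First 23 bases: ATGGCCCTCTGAGTGGTCGGGGC → Tm = 78°C (< 79°C)
First 24 bases: ATGGCCCTCTGAGTGGTCGGGGCT → Tm = 80°C (≥ 79°C)
Since every base adds ≥2°C, Tm only increases with n, so the threshold is first crossed at n = 24.

n = 24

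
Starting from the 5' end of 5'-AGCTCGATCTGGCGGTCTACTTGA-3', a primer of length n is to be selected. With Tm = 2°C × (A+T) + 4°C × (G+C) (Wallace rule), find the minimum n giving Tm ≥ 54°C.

First 16 bases: AGCTCGATCTGGCGGT → Tm = 52°C (< 54°C)
First 17 bases: AGCTCGATCTGGCGGTC → Tm = 56°C (≥ 54°C)
Since every base adds ≥2°C, Tm only increases with n, so the threshold is first crossed at n = 17.

n = 17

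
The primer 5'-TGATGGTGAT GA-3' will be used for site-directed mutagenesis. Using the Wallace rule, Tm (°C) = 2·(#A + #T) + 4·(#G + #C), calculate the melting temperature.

34°C

Scanning the sequence gives A=3, T=4, G=5, C=0.
A+T = 7, G+C = 5
Tm = 2(7) + 4(5) = 14 + 20 = 34°C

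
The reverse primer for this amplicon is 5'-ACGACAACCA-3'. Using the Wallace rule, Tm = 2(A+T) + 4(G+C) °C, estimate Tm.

Scanning the sequence gives T=0, C=4, A=5, G=1.
So N_AT = 5 and N_GC = 5.
Tm = 2(5) + 4(5) = 10 + 20 = 30°C

30°C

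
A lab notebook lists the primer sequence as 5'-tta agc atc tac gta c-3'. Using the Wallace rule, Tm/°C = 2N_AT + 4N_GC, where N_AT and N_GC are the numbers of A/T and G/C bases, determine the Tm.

Counting bases: A=5, G=2, T=5, C=4
So N_AT = 10 and N_GC = 6.
Tm = 2(10) + 4(6) = 20 + 24 = 44°C

44°C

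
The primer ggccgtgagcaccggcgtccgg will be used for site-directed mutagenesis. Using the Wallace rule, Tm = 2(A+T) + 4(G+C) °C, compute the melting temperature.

80°C

Counting bases: G=10, T=2, A=2, C=8
A+T = 4, G+C = 18
Tm = 2×4 + 4×18 = 80°C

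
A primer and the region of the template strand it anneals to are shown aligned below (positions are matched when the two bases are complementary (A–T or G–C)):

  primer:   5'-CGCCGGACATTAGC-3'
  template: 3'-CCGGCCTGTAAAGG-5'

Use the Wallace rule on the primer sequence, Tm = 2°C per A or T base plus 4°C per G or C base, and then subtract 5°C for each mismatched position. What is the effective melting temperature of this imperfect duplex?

Primer base counts: A=3, T=2, G=4, C=5 → A+T=5, G+C=9
Perfect-match Tm = 2(5) + 4(9) = 10 + 36 = 46°C
Mismatches (positions where the bases are not complementary): 3 (at positions 1, 12, 13)
Effective Tm = 46 − 3×5 = 46 − 15 = 31°C

31°C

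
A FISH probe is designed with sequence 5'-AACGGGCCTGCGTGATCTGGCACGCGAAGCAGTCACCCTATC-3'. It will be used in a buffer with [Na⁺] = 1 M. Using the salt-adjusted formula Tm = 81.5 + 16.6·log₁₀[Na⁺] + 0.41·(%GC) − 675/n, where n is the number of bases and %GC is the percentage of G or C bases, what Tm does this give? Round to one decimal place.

90.8°C

Length n = 42. Base counts: A=9, G=12, T=7, C=14
G+C = 26, so %GC = 26/42 × 100 = 61.905%
Salt term: 16.6 × (0) = 0
GC term: 0.41 × 61.905 = 25.381; length term: −675/42 = −16.071
Tm = 81.5 + (0) + 25.381 − 16.071 = 90.81 → 90.8°C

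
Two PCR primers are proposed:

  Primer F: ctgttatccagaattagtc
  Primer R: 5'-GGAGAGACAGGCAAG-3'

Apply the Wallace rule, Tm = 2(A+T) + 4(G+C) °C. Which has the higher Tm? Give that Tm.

Primer F, 52°C

Primer F: A+T=12, G+C=7 → Tm = 2(12)+4(7) = 52°C
Primer R: A+T=6, G+C=9 → Tm = 2(6)+4(9) = 48°C
52°C vs 48°C → primer F is higher.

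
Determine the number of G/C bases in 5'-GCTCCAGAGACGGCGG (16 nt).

Scanning the sequence gives T=1, A=3, C=5, G=7.
G+C = 7 + 5 = 12

12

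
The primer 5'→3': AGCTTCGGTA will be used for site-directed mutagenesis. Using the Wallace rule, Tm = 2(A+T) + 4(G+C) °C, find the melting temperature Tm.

30°C

Base counts: T=3, G=3, C=2, A=2
So N_AT = 5 and N_GC = 5.
Tm = 2(5) + 4(5) = 10 + 20 = 30°C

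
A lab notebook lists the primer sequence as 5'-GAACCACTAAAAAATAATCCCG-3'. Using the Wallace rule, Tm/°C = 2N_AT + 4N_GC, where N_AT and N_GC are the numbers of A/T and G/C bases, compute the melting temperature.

60°C

Counting bases: T=3, C=6, G=2, A=11
AT pairs contribute 14, GC pairs contribute 8.
Tm = 2×14 + 4×8 = 60°C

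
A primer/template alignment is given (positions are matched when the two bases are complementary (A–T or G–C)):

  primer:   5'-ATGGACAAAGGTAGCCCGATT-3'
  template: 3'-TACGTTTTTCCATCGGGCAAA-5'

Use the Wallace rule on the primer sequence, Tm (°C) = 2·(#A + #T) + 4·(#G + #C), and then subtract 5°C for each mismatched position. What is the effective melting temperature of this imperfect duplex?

Primer base counts: A=7, T=4, G=6, C=4 → A+T=11, G+C=10
Perfect-match Tm = 2(11) + 4(10) = 22 + 40 = 62°C
Mismatches (positions where the bases are not complementary): 3 (at positions 4, 6, 19)
Effective Tm = 62 − 3×5 = 62 − 15 = 47°C

47°C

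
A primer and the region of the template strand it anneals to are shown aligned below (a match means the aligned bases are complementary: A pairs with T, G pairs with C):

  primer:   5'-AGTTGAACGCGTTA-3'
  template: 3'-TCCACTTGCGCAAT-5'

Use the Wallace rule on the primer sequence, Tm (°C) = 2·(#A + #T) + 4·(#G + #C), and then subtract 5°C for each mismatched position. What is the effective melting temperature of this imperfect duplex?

35°C

Primer base counts: A=4, T=4, G=4, C=2 → A+T=8, G+C=6
Perfect-match Tm = 2(8) + 4(6) = 16 + 24 = 40°C
Mismatches (positions where the bases are not complementary): 1 (at position 3)
Effective Tm = 40 − 1×5 = 40 − 5 = 35°C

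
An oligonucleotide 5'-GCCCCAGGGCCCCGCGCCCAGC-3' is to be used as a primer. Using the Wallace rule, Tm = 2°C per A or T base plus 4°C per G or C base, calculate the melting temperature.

84°C

Base counts: G=7, A=2, T=0, C=13
A+T = 2, G+C = 20
Tm = 2(2) + 4(20) = 4 + 80 = 84°C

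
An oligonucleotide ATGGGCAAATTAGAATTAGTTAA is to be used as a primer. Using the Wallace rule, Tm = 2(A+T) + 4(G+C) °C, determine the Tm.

58°C

Counting bases: G=5, C=1, T=7, A=10
So N_AT = 17 and N_GC = 6.
Tm = 2(17) + 4(6) = 34 + 24 = 58°C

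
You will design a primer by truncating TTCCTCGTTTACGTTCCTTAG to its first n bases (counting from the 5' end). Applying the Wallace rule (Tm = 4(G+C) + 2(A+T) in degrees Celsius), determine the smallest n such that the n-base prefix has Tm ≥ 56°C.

First 19 bases: TTCCTCGTTTACGTTCCTT → Tm = 54°C (< 56°C)
First 20 bases: TTCCTCGTTTACGTTCCTTA → Tm = 56°C (≥ 56°C)
Since every base adds ≥2°C, Tm only increases with n, so the threshold is first crossed at n = 20.

n = 20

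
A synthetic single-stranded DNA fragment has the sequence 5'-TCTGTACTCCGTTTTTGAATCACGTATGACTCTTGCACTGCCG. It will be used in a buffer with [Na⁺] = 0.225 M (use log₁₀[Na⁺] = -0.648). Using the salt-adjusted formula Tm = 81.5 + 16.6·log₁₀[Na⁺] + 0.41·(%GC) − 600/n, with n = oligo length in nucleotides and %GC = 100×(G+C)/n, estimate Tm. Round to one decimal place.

75.9°C

Length n = 43. A=7, T=16, C=12, G=8
G+C = 20, so %GC = 20/43 × 100 = 46.512%
Salt term: 16.6 × (-0.648) = -10.757
GC term: 0.41 × 46.512 = 19.07; length term: −600/43 = −13.953
Tm = 81.5 + (-10.757) + 19.07 − 13.953 = 75.86 → 75.9°C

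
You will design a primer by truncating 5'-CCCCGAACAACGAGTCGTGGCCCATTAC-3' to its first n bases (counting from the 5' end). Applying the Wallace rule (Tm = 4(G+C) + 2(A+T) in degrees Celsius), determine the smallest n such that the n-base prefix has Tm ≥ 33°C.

n = 11

First 10 bases: CCCCGAACAA → Tm = 32°C (< 33°C)
First 11 bases: CCCCGAACAAC → Tm = 36°C (≥ 33°C)
Since every base adds ≥2°C, Tm only increases with n, so the threshold is first crossed at n = 11.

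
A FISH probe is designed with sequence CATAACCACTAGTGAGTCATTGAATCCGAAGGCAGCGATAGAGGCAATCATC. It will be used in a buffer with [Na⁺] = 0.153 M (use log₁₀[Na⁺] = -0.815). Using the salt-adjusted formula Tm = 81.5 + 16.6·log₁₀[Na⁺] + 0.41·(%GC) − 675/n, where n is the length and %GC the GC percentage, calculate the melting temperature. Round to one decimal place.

73.9°C

Length n = 52. T=10, C=12, G=12, A=18
G+C = 24, so %GC = 24/52 × 100 = 46.154%
Salt term: 16.6 × (-0.815) = -13.529
GC term: 0.41 × 46.154 = 18.923; length term: −675/52 = −12.981
Tm = 81.5 + (-13.529) + 18.923 − 12.981 = 73.913 → 73.9°C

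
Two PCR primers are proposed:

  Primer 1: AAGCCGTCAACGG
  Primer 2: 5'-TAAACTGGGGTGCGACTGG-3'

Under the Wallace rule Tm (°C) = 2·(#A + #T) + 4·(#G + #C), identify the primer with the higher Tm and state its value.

Primer 2, 60°C

Primer 1: A+T=5, G+C=8 → Tm = 2(5)+4(8) = 42°C
Primer 2: A+T=8, G+C=11 → Tm = 2(8)+4(11) = 60°C
42°C vs 60°C → primer 2 is higher.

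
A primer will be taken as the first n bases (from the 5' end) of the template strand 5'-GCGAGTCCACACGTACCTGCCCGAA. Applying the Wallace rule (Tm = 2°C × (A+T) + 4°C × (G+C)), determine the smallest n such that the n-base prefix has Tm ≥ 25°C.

n = 8

First 7 bases: GCGAGTC → Tm = 24°C (< 25°C)
First 8 bases: GCGAGTCC → Tm = 28°C (≥ 25°C)
Each additional base adds 2°C (A/T) or 4°C (G/C), so Tm is non-decreasing in n; n = 8 is the first length to reach 25°C.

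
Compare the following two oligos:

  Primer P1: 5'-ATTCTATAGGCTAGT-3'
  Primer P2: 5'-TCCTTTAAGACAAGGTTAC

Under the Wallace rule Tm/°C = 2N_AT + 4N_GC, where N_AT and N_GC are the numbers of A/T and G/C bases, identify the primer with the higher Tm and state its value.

Primer P1: A+T=10, G+C=5 → Tm = 2(10)+4(5) = 40°C
Primer P2: A+T=12, G+C=7 → Tm = 2(12)+4(7) = 52°C
40°C vs 52°C → primer P2 is higher.

Primer P2, 52°C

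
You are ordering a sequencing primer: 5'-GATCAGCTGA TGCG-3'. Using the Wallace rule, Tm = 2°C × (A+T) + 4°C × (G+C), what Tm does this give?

44°C

Scanning the sequence gives A=3, T=3, G=5, C=3.
AT pairs contribute 6, GC pairs contribute 8.
Tm = 4·8 + 2·6 = 32 + 12 = 44°C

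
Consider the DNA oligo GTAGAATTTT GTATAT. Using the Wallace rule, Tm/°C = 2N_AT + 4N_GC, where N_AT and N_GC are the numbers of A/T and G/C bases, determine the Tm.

Counting bases: A=5, T=8, G=3, C=0
So N_AT = 13 and N_GC = 3.
Tm = 2(13) + 4(3) = 26 + 12 = 38°C

38°C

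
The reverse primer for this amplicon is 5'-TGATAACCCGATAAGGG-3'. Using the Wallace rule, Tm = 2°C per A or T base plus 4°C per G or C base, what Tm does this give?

50°C

Base counts: G=5, T=3, C=3, A=6
A+T = 9, G+C = 8
Tm = 4·8 + 2·9 = 32 + 18 = 50°C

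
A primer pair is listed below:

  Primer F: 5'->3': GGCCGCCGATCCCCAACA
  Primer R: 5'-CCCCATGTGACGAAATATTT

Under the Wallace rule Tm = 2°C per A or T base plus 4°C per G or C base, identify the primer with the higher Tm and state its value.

Primer F, 62°C

Primer F: A+T=5, G+C=13 → Tm = 2(5)+4(13) = 62°C
Primer R: A+T=12, G+C=8 → Tm = 2(12)+4(8) = 56°C
62°C vs 56°C → primer F is higher.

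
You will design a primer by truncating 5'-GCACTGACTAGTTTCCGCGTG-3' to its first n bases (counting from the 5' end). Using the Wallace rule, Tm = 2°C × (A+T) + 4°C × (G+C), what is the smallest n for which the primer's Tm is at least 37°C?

First 12 bases: GCACTGACTAGT → Tm = 36°C (< 37°C)
First 13 bases: GCACTGACTAGTT → Tm = 38°C (≥ 37°C)
Each additional base adds 2°C (A/T) or 4°C (G/C), so Tm is non-decreasing in n; n = 13 is the first length to reach 37°C.

n = 13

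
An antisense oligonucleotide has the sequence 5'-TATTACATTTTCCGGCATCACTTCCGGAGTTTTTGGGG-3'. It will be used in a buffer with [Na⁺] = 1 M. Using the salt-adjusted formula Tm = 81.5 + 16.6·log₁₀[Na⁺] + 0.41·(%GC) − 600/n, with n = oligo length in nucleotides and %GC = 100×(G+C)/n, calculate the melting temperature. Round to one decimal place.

Length n = 38. Base counts: A=6, T=15, G=9, C=8
G+C = 17, so %GC = 17/38 × 100 = 44.737%
Salt term: 16.6 × (0) = 0
GC term: 0.41 × 44.737 = 18.342; length term: −600/38 = −15.789
Tm = 81.5 + (0) + 18.342 − 15.789 = 84.053 → 84.1°C

84.1°C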